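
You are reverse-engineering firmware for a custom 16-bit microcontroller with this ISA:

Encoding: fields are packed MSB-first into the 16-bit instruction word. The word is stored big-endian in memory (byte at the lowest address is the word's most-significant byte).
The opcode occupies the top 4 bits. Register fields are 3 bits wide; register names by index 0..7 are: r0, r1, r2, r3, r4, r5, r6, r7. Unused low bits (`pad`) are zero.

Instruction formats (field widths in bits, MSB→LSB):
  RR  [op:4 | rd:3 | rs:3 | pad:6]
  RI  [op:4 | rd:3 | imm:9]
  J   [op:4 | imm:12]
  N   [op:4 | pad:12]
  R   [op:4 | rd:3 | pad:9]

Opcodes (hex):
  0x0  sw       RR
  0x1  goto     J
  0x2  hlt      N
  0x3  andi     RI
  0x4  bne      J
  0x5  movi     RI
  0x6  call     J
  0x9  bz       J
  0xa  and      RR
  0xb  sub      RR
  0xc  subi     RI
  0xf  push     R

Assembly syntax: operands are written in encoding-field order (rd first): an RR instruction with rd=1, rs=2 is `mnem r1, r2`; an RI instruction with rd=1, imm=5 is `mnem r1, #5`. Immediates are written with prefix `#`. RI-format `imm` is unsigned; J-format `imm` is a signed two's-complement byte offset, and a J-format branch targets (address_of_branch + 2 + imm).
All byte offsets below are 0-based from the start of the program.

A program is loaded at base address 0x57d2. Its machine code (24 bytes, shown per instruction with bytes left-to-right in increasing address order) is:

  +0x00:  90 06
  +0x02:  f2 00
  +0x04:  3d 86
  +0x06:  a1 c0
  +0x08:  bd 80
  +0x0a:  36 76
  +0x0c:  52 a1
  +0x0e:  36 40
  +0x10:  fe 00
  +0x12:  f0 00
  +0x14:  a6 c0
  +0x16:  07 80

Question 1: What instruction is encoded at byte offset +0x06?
and r0, r7

@+06  big-endian(a1 c0) = 0xa1c0
  opcode bits[15:12]=0xa: and/RR
  rd: (w>>9)&0x7=0x0 → r0
  rs: (w>>6)&0x7=0x7 → r7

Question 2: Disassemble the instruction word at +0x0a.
+0x0a: 36 76 ⇒ word 0x3676 (big)
  opcode bits[15:12]=0x3: andi/RI
  rd@[11:9]=0x3 ⇒ r3
  imm@[8:0]=0x76 ⇒ #118

andi r3, #118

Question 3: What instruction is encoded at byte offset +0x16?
sw r3, r6

[16] 07 80 → 0x0780
  opcode bits[15:12]=0x0: sw/RR
  rd@[11:9]=0x3 ⇒ r3
  rs@[8:6]=0x6 ⇒ r6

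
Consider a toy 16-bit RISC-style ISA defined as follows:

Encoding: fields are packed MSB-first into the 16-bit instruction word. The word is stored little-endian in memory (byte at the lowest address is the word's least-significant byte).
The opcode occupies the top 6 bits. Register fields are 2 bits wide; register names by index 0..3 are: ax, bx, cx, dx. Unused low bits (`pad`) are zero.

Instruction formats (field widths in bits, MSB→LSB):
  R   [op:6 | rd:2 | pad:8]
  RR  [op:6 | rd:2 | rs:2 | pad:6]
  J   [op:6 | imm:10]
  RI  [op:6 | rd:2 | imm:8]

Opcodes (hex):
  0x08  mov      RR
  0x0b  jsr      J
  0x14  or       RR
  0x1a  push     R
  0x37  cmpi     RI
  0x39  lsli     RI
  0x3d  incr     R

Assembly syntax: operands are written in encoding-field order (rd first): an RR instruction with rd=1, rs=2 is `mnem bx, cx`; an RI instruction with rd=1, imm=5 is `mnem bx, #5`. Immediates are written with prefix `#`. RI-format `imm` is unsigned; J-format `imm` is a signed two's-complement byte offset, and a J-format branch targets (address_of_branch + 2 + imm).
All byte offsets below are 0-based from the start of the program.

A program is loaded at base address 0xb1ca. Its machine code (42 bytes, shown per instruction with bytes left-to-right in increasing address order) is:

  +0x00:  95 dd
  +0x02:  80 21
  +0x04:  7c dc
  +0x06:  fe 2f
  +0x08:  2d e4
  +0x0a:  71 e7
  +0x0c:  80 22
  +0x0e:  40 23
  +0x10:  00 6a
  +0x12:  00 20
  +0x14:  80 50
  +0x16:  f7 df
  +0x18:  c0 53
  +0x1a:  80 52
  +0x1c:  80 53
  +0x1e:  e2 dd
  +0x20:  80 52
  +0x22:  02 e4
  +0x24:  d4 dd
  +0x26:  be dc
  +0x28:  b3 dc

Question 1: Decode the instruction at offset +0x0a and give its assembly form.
lsli dx, #113

@+0a  little-endian(71 e7) = 0xe771
  opcode bits[15:10]=0x39: lsli/RI
  rd: (w>>8)&0x3=0x3 → dx
  imm: (w>>0)&0xff=0x71 → #113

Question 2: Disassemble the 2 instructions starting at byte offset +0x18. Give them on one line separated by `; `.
or dx, dx; or cx, cx

+0x18: c0 53 ⇒ word 0x53c0 (little)
  op=0x53c0>>10=0x14 ⇒ or (RR)
  [9:8] rd=3 = dx
  [7:6] rs=3 = dx
+0x1a: 80 52 ⇒ word 0x5280 (little)
  op=0x5280>>10=0x14 ⇒ or (RR)
  [9:8] rd=2 = cx
  [7:6] rs=2 = cx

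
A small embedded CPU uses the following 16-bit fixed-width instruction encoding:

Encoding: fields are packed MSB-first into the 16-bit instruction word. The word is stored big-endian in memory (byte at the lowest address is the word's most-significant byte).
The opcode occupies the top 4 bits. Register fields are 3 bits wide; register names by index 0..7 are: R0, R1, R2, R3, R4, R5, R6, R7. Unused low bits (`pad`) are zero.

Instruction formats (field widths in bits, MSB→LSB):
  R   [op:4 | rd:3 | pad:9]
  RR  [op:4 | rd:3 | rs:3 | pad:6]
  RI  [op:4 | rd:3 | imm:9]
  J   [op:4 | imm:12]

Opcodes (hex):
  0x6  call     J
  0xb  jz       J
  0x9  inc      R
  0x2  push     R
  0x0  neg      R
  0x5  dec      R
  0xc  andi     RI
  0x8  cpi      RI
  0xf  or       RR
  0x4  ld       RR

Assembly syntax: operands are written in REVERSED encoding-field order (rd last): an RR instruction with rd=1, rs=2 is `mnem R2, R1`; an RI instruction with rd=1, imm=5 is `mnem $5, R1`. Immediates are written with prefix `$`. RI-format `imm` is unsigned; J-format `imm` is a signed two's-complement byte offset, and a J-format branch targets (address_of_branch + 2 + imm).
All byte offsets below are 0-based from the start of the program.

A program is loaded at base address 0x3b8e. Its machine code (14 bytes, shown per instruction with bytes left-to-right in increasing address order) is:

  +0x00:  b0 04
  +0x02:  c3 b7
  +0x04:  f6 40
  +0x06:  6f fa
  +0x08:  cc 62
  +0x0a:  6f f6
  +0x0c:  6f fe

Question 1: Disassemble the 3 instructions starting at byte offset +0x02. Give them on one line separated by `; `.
off 0x02: read c3 b7 as big → 0xc3b7
  top 4b → 0xc → andi [RI]
  rd@[11:9]=0x1 ⇒ R1
  imm@[8:0]=0x1b7 ⇒ $439
off 0x04: read f6 40 as big → 0xf640
  top 4b → 0xf → or [RR]
  rd@[11:9]=0x3 ⇒ R3
  rs@[8:6]=0x1 ⇒ R1
off 0x06: read 6f fa as big → 0x6ffa
  top 4b → 0x6 → call [J]
  imm@[11:0]=0xffa (s12→-6) ⇒ $-6

andi $439, R1; or R1, R3; call $-6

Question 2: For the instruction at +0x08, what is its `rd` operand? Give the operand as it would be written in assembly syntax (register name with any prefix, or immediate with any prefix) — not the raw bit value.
off 0x08: read cc 62 as big → 0xcc62
  opcode bits[15:12]=0xc: andi/RI
  rd: (w>>9)&0x7=0x6 → R6
  imm: (w>>0)&0x1ff=0x62 → $98

R6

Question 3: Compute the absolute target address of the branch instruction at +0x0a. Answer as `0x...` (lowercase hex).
off 0x0a: read 6f f6 as big → 0x6ff6
  opcode bits[15:12]=0x6: call/J
  imm@[11:0]=0xff6 (s12→-10) ⇒ $-10
  target = base 0x3b8e + off 0x0a + 2 + imm -10 = 0x3b90

0x3b90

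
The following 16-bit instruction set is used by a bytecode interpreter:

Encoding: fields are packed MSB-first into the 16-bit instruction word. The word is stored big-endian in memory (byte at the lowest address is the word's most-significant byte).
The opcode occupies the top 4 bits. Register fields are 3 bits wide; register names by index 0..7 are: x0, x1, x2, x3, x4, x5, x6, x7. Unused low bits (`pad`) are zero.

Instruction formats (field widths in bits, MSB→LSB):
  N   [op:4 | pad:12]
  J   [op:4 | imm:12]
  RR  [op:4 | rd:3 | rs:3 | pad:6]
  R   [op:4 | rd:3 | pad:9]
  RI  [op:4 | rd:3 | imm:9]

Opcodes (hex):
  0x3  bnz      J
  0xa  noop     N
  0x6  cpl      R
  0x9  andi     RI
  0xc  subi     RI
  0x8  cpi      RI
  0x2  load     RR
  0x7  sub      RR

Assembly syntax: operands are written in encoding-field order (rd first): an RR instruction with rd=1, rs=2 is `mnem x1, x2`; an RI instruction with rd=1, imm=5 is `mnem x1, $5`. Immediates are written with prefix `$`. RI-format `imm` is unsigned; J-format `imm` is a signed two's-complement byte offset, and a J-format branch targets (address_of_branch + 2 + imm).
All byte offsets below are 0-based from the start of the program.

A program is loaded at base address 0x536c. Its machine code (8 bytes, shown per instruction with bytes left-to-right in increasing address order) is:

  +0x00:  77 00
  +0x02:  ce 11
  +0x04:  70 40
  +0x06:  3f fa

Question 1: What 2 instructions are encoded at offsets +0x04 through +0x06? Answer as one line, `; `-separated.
off 0x04: read 70 40 as big → 0x7040
  top 4b → 0x7 → sub [RR]
  [11:9] rd=0 = x0
  [8:6] rs=1 = x1
off 0x06: read 3f fa as big → 0x3ffa
  top 4b → 0x3 → bnz [J]
  [11:0] imm=4090 (s12→-6) = $-6

sub x0, x1; bnz $-6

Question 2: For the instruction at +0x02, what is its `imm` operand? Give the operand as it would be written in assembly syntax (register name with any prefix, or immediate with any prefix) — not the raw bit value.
off 0x02: read ce 11 as big → 0xce11
  op=0xce11>>12=0xc ⇒ subi (RI)
  rd@[11:9]=0x7 ⇒ x7
  imm@[8:0]=0x11 ⇒ $17

$17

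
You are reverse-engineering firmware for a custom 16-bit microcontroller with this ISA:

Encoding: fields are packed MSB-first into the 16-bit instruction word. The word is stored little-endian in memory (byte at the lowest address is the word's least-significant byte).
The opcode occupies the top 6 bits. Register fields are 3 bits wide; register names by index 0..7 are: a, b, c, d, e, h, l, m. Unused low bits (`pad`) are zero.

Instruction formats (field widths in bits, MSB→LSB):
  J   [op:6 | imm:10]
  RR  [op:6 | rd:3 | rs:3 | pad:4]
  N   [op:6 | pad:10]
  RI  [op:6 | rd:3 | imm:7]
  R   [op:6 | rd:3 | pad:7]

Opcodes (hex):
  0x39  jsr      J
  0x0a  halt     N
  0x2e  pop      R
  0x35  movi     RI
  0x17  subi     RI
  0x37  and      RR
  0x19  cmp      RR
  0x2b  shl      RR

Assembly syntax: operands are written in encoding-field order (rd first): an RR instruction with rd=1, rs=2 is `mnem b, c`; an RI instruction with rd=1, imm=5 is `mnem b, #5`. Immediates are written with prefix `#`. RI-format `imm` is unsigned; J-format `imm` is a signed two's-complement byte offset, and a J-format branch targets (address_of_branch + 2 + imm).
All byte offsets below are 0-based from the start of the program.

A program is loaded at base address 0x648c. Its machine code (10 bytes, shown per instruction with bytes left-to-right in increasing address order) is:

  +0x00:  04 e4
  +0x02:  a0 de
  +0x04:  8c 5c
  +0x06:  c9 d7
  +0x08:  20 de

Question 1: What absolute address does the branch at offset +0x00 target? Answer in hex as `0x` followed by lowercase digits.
+0x00: 04 e4 ⇒ word 0xe404 (little)
  top 6b → 0x39 → jsr [J]
  imm@[9:0]=0x4 ⇒ #4
  target = base 0x648c + off 0x00 + 2 + imm 4 = 0x6492

0x6492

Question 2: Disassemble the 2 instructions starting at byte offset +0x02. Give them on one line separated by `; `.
@+02  little-endian(a0 de) = 0xdea0
  op=0xdea0>>10=0x37 ⇒ and (RR)
  rd: (w>>7)&0x7=0x5 → h
  rs: (w>>4)&0x7=0x2 → c
@+04  little-endian(8c 5c) = 0x5c8c
  op=0x5c8c>>10=0x17 ⇒ subi (RI)
  rd: (w>>7)&0x7=0x1 → b
  imm: (w>>0)&0x7f=0xc → #12

and h, c; subi b, #12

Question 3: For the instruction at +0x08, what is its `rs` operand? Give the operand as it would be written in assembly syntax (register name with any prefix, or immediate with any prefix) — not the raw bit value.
[08] 20 de → 0xde20
  op=0xde20>>10=0x37 ⇒ and (RR)
  [9:7] rd=4 = e
  [6:4] rs=2 = c

c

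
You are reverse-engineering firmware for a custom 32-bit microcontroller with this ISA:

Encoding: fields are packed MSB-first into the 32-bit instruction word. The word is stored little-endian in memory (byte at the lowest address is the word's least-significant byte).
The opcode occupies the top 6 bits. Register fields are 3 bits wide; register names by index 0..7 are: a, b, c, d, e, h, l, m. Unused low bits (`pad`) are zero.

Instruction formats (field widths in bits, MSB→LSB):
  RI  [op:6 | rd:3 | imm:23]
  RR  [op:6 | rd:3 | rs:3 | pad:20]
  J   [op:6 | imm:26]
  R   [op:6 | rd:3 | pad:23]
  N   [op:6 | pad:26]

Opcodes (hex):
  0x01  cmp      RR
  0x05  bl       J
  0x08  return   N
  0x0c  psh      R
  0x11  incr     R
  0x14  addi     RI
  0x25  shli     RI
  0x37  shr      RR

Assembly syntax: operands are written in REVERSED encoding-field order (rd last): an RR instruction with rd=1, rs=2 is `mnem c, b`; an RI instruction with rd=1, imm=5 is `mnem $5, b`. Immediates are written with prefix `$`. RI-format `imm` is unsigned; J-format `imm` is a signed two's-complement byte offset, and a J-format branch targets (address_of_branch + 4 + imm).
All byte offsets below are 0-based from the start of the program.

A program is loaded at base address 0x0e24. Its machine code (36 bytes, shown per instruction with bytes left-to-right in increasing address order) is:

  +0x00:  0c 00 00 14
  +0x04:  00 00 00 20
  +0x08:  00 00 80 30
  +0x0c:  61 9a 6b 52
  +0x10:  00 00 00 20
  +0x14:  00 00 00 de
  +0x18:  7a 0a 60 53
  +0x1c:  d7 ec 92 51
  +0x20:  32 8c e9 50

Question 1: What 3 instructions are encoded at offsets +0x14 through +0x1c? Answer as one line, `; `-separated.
shr a, e; addi $6294138, l; addi $1240279, d

@+14  little-endian(00 00 00 de) = 0xde000000
  opcode bits[31:26]=0x37: shr/RR
  [25:23] rd=4 = e
  [22:20] rs=0 = a
@+18  little-endian(7a 0a 60 53) = 0x53600a7a
  opcode bits[31:26]=0x14: addi/RI
  [25:23] rd=6 = l
  [22:0] imm=6294138 = $6294138
@+1c  little-endian(d7 ec 92 51) = 0x5192ecd7
  opcode bits[31:26]=0x14: addi/RI
  [25:23] rd=3 = d
  [22:0] imm=1240279 = $1240279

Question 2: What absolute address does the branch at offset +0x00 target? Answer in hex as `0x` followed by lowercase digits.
0x0e34

@+00  little-endian(0c 00 00 14) = 0x1400000c
  op=0x1400000c>>26=0x5 ⇒ bl (J)
  imm@[25:0]=0xc ⇒ $12
  target = base 0x0e24 + off 0x00 + 4 + imm 12 = 0x0e34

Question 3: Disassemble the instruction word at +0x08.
psh b

+0x08: 00 00 80 30 ⇒ word 0x30800000 (little)
  opcode bits[31:26]=0xc: psh/R
  rd@[25:23]=0x1 ⇒ b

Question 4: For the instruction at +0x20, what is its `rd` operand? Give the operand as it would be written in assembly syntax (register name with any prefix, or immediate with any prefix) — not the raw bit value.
off 0x20: read 32 8c e9 50 as little → 0x50e98c32
  opcode bits[31:26]=0x14: addi/RI
  rd: (w>>23)&0x7=0x1 → b
  imm: (w>>0)&0x7fffff=0x698c32 → $6917170

b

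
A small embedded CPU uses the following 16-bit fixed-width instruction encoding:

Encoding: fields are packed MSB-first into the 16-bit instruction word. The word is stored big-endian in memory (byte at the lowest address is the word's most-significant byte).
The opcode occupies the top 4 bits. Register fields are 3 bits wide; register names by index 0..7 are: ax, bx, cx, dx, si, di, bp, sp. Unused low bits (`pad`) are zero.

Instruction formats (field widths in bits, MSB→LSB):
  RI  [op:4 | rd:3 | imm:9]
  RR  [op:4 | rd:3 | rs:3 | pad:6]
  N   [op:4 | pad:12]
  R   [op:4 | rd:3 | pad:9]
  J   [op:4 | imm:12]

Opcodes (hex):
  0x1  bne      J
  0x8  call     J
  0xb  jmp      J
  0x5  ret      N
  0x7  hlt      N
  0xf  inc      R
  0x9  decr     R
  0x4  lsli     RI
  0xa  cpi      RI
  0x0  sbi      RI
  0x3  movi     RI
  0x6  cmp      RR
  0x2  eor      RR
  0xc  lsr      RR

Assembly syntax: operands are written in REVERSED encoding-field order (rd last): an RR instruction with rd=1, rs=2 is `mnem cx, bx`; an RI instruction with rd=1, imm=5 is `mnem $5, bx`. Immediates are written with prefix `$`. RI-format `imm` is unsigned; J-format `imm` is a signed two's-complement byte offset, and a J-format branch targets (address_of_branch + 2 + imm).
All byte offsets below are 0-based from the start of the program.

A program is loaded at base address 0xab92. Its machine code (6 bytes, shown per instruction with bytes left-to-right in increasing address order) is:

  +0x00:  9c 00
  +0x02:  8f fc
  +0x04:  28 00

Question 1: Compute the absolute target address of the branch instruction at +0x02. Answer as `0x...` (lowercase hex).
+0x02: 8f fc ⇒ word 0x8ffc (big)
  top 4b → 0x8 → call [J]
  imm: (w>>0)&0xfff=0xffc (s12→-4) → $-4
  target = base 0xab92 + off 0x02 + 2 + imm -4 = 0xab92

0xab92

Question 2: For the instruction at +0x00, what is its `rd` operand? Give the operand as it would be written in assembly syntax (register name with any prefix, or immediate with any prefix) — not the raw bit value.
bp

off 0x00: read 9c 00 as big → 0x9c00
  op=0x9c00>>12=0x9 ⇒ decr (R)
  rd: (w>>9)&0x7=0x6 → bp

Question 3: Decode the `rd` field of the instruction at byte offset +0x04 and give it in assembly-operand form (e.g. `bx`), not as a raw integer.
si

+0x04: 28 00 ⇒ word 0x2800 (big)
  op=0x2800>>12=0x2 ⇒ eor (RR)
  [11:9] rd=4 = si
  [8:6] rs=0 = ax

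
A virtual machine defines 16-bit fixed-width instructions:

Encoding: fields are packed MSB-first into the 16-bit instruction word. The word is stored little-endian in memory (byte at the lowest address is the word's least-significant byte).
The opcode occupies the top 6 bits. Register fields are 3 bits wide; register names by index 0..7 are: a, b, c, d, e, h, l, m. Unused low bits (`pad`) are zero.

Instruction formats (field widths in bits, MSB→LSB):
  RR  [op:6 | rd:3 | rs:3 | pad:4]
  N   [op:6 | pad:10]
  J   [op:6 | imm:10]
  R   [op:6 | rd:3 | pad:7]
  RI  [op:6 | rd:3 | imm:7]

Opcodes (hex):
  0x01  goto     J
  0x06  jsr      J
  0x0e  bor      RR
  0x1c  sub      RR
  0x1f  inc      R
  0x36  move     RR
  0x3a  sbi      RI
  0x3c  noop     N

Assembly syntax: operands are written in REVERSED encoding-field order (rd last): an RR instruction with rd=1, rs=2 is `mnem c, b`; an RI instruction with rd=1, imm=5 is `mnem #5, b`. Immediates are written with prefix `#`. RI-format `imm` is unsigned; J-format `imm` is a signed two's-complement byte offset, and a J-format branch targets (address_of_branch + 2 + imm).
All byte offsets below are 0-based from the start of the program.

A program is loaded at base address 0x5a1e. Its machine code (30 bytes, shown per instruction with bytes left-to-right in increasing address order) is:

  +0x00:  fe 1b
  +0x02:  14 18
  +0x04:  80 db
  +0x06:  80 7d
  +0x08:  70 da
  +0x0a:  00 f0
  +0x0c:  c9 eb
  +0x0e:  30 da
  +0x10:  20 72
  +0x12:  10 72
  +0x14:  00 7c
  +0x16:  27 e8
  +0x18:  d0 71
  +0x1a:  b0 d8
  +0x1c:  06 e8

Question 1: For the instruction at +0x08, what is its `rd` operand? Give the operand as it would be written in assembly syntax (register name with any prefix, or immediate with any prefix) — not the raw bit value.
off 0x08: read 70 da as little → 0xda70
  op=0xda70>>10=0x36 ⇒ move (RR)
  rd: (w>>7)&0x7=0x4 → e
  rs: (w>>4)&0x7=0x7 → m

e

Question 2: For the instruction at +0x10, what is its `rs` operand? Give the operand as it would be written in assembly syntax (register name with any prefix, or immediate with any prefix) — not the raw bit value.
c

[10] 20 72 → 0x7220
  opcode bits[15:10]=0x1c: sub/RR
  rd: (w>>7)&0x7=0x4 → e
  rs: (w>>4)&0x7=0x2 → c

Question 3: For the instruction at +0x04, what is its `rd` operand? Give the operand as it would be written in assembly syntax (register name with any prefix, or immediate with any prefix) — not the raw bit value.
@+04  little-endian(80 db) = 0xdb80
  op=0xdb80>>10=0x36 ⇒ move (RR)
  rd: (w>>7)&0x7=0x7 → m
  rs: (w>>4)&0x7=0x0 → a

m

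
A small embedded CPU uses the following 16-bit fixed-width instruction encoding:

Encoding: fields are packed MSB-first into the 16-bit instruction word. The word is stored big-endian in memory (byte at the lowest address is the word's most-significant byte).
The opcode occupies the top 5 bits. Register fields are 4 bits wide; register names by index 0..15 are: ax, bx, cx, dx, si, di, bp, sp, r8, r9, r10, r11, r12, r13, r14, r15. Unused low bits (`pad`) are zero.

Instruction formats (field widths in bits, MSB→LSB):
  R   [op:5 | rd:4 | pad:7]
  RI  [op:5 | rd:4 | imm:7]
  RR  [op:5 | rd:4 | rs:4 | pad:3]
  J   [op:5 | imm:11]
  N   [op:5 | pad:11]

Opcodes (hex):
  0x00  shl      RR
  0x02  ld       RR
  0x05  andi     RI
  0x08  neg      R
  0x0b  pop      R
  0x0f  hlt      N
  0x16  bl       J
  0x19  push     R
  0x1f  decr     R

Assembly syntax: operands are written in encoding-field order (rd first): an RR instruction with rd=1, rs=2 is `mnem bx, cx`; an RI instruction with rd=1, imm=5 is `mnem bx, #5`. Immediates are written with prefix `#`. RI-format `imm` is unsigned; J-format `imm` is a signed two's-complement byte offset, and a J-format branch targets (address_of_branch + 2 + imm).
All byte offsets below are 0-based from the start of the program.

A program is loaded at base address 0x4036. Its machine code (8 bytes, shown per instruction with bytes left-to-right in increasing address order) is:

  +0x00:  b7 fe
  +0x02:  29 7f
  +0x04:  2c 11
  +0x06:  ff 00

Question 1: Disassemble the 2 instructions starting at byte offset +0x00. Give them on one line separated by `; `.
bl #-2; andi cx, #127

off 0x00: read b7 fe as big → 0xb7fe
  top 5b → 0x16 → bl [J]
  [10:0] imm=2046 (s11→-2) = #-2
off 0x02: read 29 7f as big → 0x297f
  top 5b → 0x5 → andi [RI]
  [10:7] rd=2 = cx
  [6:0] imm=127 = #127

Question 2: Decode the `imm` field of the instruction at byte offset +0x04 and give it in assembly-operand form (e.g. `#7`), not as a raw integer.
#17

@+04  big-endian(2c 11) = 0x2c11
  opcode bits[15:11]=0x5: andi/RI
  rd: (w>>7)&0xf=0x8 → r8
  imm: (w>>0)&0x7f=0x11 → #17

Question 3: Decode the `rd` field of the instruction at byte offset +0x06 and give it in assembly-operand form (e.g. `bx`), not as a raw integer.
+0x06: ff 00 ⇒ word 0xff00 (big)
  top 5b → 0x1f → decr [R]
  rd: (w>>7)&0xf=0xe → r14

r14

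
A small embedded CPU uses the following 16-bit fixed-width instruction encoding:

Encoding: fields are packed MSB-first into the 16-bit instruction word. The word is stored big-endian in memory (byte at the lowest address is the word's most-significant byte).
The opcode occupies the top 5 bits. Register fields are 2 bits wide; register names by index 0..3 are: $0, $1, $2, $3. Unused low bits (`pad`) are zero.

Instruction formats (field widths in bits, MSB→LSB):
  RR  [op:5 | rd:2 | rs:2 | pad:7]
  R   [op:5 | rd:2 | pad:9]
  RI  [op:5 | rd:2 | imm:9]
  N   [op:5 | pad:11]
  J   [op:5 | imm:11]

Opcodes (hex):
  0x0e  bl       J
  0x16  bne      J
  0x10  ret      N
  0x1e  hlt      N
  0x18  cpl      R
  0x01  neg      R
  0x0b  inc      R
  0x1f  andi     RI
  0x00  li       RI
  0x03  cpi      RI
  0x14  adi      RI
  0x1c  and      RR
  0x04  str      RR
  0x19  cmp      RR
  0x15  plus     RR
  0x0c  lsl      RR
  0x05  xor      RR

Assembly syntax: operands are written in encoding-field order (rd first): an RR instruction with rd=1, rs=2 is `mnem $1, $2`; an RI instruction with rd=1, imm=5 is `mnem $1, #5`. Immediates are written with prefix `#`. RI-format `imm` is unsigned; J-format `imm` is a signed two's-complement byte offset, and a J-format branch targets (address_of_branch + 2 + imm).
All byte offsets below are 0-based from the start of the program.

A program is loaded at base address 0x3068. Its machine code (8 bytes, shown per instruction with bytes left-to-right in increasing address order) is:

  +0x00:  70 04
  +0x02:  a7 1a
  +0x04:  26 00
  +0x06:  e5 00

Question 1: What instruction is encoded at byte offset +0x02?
[02] a7 1a → 0xa71a
  opcode bits[15:11]=0x14: adi/RI
  [10:9] rd=3 = $3
  [8:0] imm=282 = #282

adi $3, #282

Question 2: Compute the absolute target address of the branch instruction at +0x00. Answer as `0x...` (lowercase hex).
0x306e

@+00  big-endian(70 04) = 0x7004
  opcode bits[15:11]=0xe: bl/J
  imm: (w>>0)&0x7ff=0x4 → #4
  target = base 0x3068 + off 0x00 + 2 + imm 4 = 0x306e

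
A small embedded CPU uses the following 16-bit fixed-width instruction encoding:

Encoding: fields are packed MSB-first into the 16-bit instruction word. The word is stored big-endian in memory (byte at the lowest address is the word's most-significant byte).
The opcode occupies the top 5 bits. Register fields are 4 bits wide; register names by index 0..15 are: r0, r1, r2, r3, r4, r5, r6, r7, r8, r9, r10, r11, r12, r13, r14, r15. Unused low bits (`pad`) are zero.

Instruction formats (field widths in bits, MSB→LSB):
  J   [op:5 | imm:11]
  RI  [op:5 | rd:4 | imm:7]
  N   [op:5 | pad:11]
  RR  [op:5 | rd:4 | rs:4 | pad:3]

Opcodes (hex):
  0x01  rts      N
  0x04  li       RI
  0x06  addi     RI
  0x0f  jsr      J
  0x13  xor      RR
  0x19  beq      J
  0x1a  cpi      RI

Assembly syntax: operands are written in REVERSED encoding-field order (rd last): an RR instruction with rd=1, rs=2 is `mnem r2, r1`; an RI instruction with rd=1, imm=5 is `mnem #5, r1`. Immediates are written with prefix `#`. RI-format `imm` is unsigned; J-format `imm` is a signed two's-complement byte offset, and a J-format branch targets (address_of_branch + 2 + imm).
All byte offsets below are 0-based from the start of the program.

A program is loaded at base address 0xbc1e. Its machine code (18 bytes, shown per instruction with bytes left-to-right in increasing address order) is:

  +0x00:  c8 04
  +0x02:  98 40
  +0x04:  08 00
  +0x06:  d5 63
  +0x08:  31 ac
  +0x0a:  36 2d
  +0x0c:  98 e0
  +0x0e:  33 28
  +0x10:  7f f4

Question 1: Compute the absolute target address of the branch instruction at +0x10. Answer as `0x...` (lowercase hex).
0xbc24

off 0x10: read 7f f4 as big → 0x7ff4
  opcode bits[15:11]=0xf: jsr/J
  imm: (w>>0)&0x7ff=0x7f4 (s11→-12) → #-12
  target = base 0xbc1e + off 0x10 + 2 + imm -12 = 0xbc24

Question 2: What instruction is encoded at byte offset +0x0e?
addi #40, r6

[0e] 33 28 → 0x3328
  opcode bits[15:11]=0x6: addi/RI
  rd: (w>>7)&0xf=0x6 → r6
  imm: (w>>0)&0x7f=0x28 → #40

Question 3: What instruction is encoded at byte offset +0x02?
+0x02: 98 40 ⇒ word 0x9840 (big)
  opcode bits[15:11]=0x13: xor/RR
  [10:7] rd=0 = r0
  [6:3] rs=8 = r8

xor r8, r0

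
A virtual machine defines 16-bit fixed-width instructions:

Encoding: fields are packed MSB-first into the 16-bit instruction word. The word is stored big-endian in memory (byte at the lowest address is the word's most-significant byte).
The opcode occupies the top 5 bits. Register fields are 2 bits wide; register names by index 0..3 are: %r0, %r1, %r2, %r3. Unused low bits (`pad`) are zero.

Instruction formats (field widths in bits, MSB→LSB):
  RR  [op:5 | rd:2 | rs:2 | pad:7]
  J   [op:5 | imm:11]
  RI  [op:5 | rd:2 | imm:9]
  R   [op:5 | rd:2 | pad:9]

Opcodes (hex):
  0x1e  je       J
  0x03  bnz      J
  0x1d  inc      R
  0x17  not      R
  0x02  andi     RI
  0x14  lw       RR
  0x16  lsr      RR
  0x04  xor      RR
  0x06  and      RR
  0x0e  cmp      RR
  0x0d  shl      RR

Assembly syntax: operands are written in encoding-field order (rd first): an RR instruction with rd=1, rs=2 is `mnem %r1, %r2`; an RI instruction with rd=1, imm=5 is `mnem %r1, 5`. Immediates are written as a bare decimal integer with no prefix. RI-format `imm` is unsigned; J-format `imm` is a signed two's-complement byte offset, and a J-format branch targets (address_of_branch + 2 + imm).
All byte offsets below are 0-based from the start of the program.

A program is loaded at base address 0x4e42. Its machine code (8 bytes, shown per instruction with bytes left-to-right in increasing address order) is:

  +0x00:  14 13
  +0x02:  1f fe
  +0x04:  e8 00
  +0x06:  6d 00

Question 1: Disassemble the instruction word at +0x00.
andi %r2, 19

off 0x00: read 14 13 as big → 0x1413
  opcode bits[15:11]=0x2: andi/RI
  [10:9] rd=2 = %r2
  [8:0] imm=19 = 19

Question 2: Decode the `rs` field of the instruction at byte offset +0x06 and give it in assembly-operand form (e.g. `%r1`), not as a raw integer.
%r2

@+06  big-endian(6d 00) = 0x6d00
  top 5b → 0xd → shl [RR]
  rd@[10:9]=0x2 ⇒ %r2
  rs@[8:7]=0x2 ⇒ %r2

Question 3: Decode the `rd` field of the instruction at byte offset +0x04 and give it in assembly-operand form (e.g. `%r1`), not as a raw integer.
%r0

@+04  big-endian(e8 00) = 0xe800
  opcode bits[15:11]=0x1d: inc/R
  [10:9] rd=0 = %r0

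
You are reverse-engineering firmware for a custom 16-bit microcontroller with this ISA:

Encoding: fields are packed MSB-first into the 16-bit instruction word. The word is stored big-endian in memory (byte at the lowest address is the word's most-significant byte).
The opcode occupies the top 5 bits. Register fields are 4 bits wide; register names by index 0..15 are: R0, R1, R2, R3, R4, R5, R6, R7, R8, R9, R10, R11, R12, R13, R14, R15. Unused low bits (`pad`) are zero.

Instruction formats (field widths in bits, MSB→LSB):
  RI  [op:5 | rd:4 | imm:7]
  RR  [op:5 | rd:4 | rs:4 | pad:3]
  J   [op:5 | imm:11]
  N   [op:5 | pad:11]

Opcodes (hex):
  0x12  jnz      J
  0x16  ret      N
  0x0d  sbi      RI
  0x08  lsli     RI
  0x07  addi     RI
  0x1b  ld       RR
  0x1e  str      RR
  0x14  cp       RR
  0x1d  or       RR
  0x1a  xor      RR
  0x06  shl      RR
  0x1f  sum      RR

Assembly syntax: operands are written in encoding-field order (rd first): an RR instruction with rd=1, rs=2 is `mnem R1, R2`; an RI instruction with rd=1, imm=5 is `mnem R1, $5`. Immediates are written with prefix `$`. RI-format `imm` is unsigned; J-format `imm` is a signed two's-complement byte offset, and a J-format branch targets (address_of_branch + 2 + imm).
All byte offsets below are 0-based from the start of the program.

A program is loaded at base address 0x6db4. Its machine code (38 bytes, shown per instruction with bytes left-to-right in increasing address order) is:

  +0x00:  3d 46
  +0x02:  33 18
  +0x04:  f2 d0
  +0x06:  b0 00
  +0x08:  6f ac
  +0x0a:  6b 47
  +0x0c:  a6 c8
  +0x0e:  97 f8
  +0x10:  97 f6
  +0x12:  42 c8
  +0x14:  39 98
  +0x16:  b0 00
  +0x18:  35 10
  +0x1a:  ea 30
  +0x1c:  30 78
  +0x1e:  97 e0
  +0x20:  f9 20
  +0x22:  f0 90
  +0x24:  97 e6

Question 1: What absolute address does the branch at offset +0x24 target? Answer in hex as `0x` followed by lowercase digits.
0x6dc0

[24] 97 e6 → 0x97e6
  top 5b → 0x12 → jnz [J]
  imm: (w>>0)&0x7ff=0x7e6 (s11→-26) → $-26
  target = base 0x6db4 + off 0x24 + 2 + imm -26 = 0x6dc0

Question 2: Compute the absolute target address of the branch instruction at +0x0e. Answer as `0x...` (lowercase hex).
0x6dbc

+0x0e: 97 f8 ⇒ word 0x97f8 (big)
  opcode bits[15:11]=0x12: jnz/J
  [10:0] imm=2040 (s11→-8) = $-8
  target = base 0x6db4 + off 0x0e + 2 + imm -8 = 0x6dbc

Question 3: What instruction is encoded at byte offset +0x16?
ret

off 0x16: read b0 00 as big → 0xb000
  top 5b → 0x16 → ret [N]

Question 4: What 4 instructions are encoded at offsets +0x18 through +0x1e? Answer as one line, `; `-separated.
shl R10, R2; or R4, R6; shl R0, R15; jnz $-32

[18] 35 10 → 0x3510
  top 5b → 0x6 → shl [RR]
  [10:7] rd=10 = R10
  [6:3] rs=2 = R2
[1a] ea 30 → 0xea30
  top 5b → 0x1d → or [RR]
  [10:7] rd=4 = R4
  [6:3] rs=6 = R6
[1c] 30 78 → 0x3078
  top 5b → 0x6 → shl [RR]
  [10:7] rd=0 = R0
  [6:3] rs=15 = R15
[1e] 97 e0 → 0x97e0
  top 5b → 0x12 → jnz [J]
  [10:0] imm=2016 (s11→-32) = $-32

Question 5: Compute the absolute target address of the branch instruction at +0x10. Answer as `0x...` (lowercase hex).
0x6dbc

+0x10: 97 f6 ⇒ word 0x97f6 (big)
  op=0x97f6>>11=0x12 ⇒ jnz (J)
  imm@[10:0]=0x7f6 (s11→-10) ⇒ $-10
  target = base 0x6db4 + off 0x10 + 2 + imm -10 = 0x6dbc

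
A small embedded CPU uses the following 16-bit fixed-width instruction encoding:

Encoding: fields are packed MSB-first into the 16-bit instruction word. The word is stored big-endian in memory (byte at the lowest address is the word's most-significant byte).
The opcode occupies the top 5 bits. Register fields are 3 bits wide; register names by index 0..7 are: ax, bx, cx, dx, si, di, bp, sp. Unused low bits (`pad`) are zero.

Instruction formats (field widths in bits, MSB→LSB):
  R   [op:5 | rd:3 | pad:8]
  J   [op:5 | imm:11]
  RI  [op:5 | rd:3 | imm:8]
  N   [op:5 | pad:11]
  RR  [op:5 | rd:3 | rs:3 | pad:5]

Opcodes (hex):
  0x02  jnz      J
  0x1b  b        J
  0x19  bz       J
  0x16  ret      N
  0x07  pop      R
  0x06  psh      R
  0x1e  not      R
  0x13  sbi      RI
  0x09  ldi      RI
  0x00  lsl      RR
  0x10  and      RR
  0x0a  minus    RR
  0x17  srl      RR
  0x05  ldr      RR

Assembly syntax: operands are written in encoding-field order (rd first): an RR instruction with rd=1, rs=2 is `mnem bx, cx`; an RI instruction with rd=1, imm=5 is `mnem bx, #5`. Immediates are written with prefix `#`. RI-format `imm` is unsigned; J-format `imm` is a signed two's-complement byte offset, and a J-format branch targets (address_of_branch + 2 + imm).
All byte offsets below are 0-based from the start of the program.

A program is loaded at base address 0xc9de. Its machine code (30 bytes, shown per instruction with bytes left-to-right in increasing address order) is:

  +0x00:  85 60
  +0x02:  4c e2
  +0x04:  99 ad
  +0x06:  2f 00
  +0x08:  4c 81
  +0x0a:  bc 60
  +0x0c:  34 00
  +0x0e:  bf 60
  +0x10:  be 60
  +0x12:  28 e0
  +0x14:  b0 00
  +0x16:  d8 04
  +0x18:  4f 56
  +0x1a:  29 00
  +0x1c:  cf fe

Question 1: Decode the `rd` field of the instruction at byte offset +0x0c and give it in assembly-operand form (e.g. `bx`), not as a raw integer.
off 0x0c: read 34 00 as big → 0x3400
  top 5b → 0x6 → psh [R]
  rd: (w>>8)&0x7=0x4 → si

si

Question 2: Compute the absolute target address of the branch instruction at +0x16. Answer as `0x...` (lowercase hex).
off 0x16: read d8 04 as big → 0xd804
  op=0xd804>>11=0x1b ⇒ b (J)
  imm@[10:0]=0x4 ⇒ #4
  target = base 0xc9de + off 0x16 + 2 + imm 4 = 0xc9fa

0xc9fa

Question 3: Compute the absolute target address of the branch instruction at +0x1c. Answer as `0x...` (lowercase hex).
@+1c  big-endian(cf fe) = 0xcffe
  op=0xcffe>>11=0x19 ⇒ bz (J)
  imm@[10:0]=0x7fe (s11→-2) ⇒ #-2
  target = base 0xc9de + off 0x1c + 2 + imm -2 = 0xc9fa

0xc9fa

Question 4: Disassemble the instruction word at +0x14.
@+14  big-endian(b0 00) = 0xb000
  op=0xb000>>11=0x16 ⇒ ret (N)

ret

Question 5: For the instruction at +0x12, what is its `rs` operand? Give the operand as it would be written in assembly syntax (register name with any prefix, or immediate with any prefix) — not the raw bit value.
sp

@+12  big-endian(28 e0) = 0x28e0
  op=0x28e0>>11=0x5 ⇒ ldr (RR)
  [10:8] rd=0 = ax
  [7:5] rs=7 = sp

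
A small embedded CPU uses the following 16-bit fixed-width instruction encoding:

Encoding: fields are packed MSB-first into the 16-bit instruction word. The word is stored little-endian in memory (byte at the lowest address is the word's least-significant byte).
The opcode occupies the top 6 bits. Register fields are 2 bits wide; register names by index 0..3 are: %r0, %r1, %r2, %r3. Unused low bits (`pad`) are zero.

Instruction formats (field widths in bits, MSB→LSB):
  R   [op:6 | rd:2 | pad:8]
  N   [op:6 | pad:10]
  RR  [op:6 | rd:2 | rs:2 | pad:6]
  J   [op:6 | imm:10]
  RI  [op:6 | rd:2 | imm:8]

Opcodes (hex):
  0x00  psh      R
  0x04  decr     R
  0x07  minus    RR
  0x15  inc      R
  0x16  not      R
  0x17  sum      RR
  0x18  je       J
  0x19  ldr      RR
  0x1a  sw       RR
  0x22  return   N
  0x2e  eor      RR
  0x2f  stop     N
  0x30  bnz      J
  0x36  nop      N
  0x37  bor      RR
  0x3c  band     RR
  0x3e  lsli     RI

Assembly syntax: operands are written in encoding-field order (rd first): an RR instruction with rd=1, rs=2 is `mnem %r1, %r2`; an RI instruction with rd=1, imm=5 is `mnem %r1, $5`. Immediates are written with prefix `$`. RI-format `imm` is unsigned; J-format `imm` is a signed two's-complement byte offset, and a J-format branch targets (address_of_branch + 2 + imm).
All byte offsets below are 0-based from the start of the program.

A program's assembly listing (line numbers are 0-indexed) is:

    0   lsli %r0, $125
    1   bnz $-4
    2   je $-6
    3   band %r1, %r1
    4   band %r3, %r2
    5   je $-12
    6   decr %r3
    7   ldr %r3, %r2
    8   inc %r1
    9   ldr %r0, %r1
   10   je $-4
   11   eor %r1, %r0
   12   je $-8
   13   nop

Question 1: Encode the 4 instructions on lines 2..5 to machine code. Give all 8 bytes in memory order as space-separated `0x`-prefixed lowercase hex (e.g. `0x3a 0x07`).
L2: je op=0x18:6|imm=-6:10 ⇒ 0x63fa ⇒ little fa 63
L3: band op=0x3c:6|rd=1:2|rs=1:2|pad=0:6 ⇒ 0xf140 ⇒ little 40 f1
L4: band op=0x3c:6|rd=3:2|rs=2:2|pad=0:6 ⇒ 0xf380 ⇒ little 80 f3
L5: je op=0x18:6|imm=-12:10 ⇒ 0x63f4 ⇒ little f4 63

0xfa 0x63 0x40 0xf1 0x80 0xf3 0xf4 0x63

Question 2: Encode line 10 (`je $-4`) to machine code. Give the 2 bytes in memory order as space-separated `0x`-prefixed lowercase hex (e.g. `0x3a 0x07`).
line 10 (je): pack op=0x18:6|imm=-4:10 = 0x63fc; little→ fc 63

0xfc 0x63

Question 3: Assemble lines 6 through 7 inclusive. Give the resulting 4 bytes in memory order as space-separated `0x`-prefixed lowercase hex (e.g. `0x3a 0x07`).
0x00 0x13 0x80 0x67

6. decr fields op=0x4:6|rd=3:2|pad=0:8 → word 1300h → 00 13
7. ldr fields op=0x19:6|rd=3:2|rs=2:2|pad=0:6 → word 6780h → 80 67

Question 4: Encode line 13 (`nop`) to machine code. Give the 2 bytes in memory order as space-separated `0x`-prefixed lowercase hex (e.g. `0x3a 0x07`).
0x00 0xd8

L13: nop op=0x36:6|pad=0:10 ⇒ 0xd800 ⇒ little 00 d8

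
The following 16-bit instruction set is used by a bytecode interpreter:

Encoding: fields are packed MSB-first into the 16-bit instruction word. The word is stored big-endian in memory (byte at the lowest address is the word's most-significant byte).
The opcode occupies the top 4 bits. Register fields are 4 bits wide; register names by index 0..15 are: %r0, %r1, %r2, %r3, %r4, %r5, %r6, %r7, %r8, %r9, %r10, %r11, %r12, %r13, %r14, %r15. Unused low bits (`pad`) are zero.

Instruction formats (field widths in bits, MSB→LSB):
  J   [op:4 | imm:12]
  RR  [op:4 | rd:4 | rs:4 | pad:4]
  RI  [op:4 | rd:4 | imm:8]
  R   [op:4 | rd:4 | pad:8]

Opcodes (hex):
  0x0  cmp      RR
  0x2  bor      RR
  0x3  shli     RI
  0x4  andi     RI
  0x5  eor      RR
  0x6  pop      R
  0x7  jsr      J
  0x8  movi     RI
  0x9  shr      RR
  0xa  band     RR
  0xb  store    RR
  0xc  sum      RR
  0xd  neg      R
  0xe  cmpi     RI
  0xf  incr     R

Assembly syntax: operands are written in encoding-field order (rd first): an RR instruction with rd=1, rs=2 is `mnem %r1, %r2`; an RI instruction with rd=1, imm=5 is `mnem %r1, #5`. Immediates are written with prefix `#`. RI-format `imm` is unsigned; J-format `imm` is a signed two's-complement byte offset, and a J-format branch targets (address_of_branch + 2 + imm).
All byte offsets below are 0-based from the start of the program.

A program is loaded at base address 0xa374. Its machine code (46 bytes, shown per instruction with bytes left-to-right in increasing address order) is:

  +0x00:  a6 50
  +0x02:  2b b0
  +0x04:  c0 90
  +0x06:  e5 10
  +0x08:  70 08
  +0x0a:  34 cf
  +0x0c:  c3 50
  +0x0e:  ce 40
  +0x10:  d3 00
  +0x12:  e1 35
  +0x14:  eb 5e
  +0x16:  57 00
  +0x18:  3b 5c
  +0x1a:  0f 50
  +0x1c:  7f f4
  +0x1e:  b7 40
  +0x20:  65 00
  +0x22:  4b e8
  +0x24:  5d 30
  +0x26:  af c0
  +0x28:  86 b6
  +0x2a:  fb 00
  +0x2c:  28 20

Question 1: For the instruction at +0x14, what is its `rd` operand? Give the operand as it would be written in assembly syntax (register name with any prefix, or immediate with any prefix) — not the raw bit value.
[14] eb 5e → 0xeb5e
  op=0xeb5e>>12=0xe ⇒ cmpi (RI)
  rd: (w>>8)&0xf=0xb → %r11
  imm: (w>>0)&0xff=0x5e → #94

%r11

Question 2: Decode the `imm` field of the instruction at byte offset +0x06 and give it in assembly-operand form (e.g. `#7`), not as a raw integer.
#16

[06] e5 10 → 0xe510
  op=0xe510>>12=0xe ⇒ cmpi (RI)
  [11:8] rd=5 = %r5
  [7:0] imm=16 = #16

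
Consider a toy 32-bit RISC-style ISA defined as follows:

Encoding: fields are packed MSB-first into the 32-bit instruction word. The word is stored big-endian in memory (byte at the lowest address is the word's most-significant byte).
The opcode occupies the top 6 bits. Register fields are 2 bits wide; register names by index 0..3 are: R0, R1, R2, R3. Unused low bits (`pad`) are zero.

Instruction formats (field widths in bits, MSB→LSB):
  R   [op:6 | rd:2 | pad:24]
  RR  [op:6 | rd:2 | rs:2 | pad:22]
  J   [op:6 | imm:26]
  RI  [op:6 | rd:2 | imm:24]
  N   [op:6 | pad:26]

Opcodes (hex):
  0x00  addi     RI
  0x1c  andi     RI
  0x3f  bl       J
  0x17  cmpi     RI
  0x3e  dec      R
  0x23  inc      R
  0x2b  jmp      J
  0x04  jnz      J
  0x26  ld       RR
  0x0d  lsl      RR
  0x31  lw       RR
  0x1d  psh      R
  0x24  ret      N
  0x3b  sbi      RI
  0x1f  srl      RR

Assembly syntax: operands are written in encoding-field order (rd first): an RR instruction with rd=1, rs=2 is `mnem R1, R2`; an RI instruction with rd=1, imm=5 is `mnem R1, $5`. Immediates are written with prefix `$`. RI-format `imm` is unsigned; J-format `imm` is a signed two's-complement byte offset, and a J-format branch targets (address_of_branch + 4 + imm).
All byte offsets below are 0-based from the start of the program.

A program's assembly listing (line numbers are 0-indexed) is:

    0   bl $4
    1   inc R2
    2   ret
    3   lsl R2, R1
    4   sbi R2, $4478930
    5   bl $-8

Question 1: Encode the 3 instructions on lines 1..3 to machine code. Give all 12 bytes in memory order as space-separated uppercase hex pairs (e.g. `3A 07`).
1. inc fields op=0x23:6|rd=2:2|pad=0:24 → word 8e000000h → 8e 00 00 00
2. ret fields op=0x24:6|pad=0:26 → word 90000000h → 90 00 00 00
3. lsl fields op=0xd:6|rd=2:2|rs=1:2|pad=0:22 → word 36400000h → 36 40 00 00

8E 00 00 00 90 00 00 00 36 40 00 00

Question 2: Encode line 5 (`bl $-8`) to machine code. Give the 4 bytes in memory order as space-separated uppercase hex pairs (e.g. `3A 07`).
FF FF FF F8

5. bl fields op=0x3f:6|imm=-8:26 → word fffffff8h → ff ff ff f8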